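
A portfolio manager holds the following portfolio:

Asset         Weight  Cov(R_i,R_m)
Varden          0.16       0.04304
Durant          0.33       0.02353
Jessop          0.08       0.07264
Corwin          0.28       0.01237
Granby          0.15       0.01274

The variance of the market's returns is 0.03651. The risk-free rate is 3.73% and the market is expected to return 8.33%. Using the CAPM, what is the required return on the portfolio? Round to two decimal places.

6.99%

β_Varden = 0.04304 / 0.03651 = 1.1789
β_Durant = 0.02353 / 0.03651 = 0.6445
β_Jessop = 0.07264 / 0.03651 = 1.9896
β_Corwin = 0.01237 / 0.03651 = 0.3388
β_Granby = 0.01274 / 0.03651 = 0.3489
β_P = Σ w_i β_i = 0.16×1.1789 + 0.33×0.6445 + 0.08×1.9896 + 0.28×0.3388 + 0.15×0.3489 = 0.7077
MRP = 8.33% − 3.73% = 4.60%
E(R_P) = R_f + β_P × MRP = 3.73% + 0.7077 × 4.60% = 6.99%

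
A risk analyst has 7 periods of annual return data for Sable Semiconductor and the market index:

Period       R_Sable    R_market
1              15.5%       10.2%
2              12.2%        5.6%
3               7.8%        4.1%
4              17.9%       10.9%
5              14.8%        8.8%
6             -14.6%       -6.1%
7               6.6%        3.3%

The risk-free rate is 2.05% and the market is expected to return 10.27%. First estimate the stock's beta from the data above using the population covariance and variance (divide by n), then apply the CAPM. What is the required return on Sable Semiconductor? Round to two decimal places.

17.35%

Mean R_i = (15.5 + 12.2 + 7.8 + 17.9 + 14.8 − 14.6 + 6.6) / 7 = 8.6000%
Mean R_m = (10.2 + 5.6 + 4.1 + 10.9 + 8.8 − 6.1 + 3.3) / 7 = 5.2571%
Σ(R_i − R̄_i)(R_m − R̄_m) = 378.1100  ⇒  Cov = 378.1100 / 7 = 54.0157
Σ(R_m − R̄_m)² = 203.0971  ⇒  Var(R_m) = 203.0971 / 7 = 29.0139
β = Cov / Var(R_m) = 54.0157 / 29.0139 = 1.8617
MRP = 10.27% − 2.05% = 8.22%
E(R) = R_f + β × MRP = 2.05% + 1.8617 × 8.22% = 17.35%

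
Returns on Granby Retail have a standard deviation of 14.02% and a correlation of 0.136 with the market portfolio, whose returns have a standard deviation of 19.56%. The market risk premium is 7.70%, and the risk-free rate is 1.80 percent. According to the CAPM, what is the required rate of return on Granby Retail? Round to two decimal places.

β = ρ × σ_i / σ_m = 0.136 × 14.02% / 19.56% = 0.0975
E(R) = 1.80% + 0.0975 × 7.70% = 2.55%

2.55%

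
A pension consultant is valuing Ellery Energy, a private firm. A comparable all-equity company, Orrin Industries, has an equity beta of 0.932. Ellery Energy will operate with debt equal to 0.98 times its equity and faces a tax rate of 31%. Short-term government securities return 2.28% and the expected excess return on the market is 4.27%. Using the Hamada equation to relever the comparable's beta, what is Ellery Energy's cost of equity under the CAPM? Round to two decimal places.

8.95%

β_L = β_U × [1 + (1 − t)(D/E)] = 0.932 × [1 + (1 − 0.31) × 0.98]
    = 0.932 × [1 + 0.69 × 0.98] = 0.932 × 1.6762 = 1.5622
E(R) = R_f + β_L × MRP = 2.28% + 1.5622 × 4.27% = 8.95%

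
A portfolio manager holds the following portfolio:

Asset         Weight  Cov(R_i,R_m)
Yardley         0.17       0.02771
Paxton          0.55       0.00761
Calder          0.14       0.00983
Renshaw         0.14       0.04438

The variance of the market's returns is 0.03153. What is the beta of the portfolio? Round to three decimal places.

0.523

β_Yardley = 0.02771 / 0.03153 = 0.8788
β_Paxton = 0.00761 / 0.03153 = 0.2414
β_Calder = 0.00983 / 0.03153 = 0.3118
β_Renshaw = 0.04438 / 0.03153 = 1.4075
β_P = Σ w_i β_i = 0.17×0.8788 + 0.55×0.2414 + 0.14×0.3118 + 0.14×1.4075 = 0.5229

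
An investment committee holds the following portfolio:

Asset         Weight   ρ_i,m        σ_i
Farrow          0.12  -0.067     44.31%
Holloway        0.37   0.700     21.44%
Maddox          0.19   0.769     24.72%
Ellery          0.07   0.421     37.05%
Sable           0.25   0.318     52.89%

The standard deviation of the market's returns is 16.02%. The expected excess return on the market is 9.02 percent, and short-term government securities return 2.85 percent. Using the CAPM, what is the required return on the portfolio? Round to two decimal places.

β_Farrow = -0.067 × 44.31% / 16.02% = -0.1853
β_Holloway = 0.700 × 21.44% / 16.02% = 0.9368
β_Maddox = 0.769 × 24.72% / 16.02% = 1.1866
β_Ellery = 0.421 × 37.05% / 16.02% = 0.9737
β_Sable = 0.318 × 52.89% / 16.02% = 1.0499
β_P = Σ w_i β_i = 0.12×-0.1853 + 0.37×0.9368 + 0.19×1.1866 + 0.07×0.9737 + 0.25×1.0499 = 0.8805
E(R_P) = R_f + β_P × MRP = 2.85% + 0.8805 × 9.02% = 10.79%

10.79%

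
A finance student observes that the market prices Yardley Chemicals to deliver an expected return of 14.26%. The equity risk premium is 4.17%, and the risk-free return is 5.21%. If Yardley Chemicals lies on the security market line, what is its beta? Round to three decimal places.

β = (E(R) − R_f) / MRP = (14.26% − 5.21%) / 4.17% = 9.05% / 4.17% = 2.170

2.170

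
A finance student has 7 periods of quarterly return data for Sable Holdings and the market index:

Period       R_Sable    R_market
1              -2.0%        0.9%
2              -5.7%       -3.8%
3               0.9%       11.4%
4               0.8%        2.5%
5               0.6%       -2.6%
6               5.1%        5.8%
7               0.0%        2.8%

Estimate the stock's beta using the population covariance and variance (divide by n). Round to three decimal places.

0.384

Mean R_i = (-2.0 − 5.7 + 0.9 + 0.8 + 0.6 + 5.1 + 0.0) / 7 = -0.0429%
Mean R_m = (0.9 − 3.8 + 11.4 + 2.5 − 2.6 + 5.8 + 2.8) / 7 = 2.4286%
Σ(R_i − R̄_i)(R_m − R̄_m) = 60.8686  ⇒  Cov = 60.8686 / 7 = 8.6955
Σ(R_m − R̄_m)² = 158.4143  ⇒  Var(R_m) = 158.4143 / 7 = 22.6306
β = Cov / Var(R_m) = 8.6955 / 22.6306 = 0.3842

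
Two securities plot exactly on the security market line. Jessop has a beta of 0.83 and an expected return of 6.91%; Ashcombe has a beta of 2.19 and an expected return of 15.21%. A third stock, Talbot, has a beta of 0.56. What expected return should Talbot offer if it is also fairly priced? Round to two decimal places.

MRP (SML slope) = (15.21% − 6.91%) / (2.19 − 0.83) = 8.30% / 1.36 = 6.1029%
R_f (intercept) = 6.91% − 0.83 × 6.1029% = 1.8446%
E(R_Talbot) = R_f + β × MRP = 1.8446% + 0.56 × 6.1029% = 5.26%

5.26%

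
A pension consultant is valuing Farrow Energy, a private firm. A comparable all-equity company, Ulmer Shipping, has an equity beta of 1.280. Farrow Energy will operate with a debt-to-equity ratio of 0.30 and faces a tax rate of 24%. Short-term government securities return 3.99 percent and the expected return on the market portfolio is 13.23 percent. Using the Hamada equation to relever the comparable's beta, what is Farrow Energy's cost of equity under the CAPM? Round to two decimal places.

18.51%

β_L = β_U × [1 + (1 − t)(D/E)] = 1.280 × [1 + (1 − 0.24) × 0.30]
    = 1.280 × [1 + 0.76 × 0.30] = 1.280 × 1.2280 = 1.5718
MRP = 13.23% − 3.99% = 9.24%
E(R) = R_f + β_L × MRP = 3.99% + 1.5718 × 9.24% = 18.51%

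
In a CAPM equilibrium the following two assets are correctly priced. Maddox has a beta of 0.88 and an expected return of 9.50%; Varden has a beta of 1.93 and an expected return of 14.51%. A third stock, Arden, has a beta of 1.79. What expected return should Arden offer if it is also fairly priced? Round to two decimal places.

13.84%

MRP (SML slope) = (14.51% − 9.50%) / (1.93 − 0.88) = 5.01% / 1.05 = 4.7714%
R_f (intercept) = 9.50% − 0.88 × 4.7714% = 5.3012%
E(R_Arden) = R_f + β × MRP = 5.3012% + 1.79 × 4.7714% = 13.84%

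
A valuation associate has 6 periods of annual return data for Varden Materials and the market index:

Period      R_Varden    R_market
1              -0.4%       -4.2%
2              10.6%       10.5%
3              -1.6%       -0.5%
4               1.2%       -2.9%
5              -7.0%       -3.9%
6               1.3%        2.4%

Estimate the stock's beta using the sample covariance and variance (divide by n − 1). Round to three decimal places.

Mean R_i = (-0.4 + 10.6 − 1.6 + 1.2 − 7.0 + 1.3) / 6 = 0.6833%
Mean R_m = (-4.2 + 10.5 − 0.5 − 2.9 − 3.9 + 2.4) / 6 = 0.2333%
Σ(R_i − R̄_i)(R_m − R̄_m) = 139.7633  ⇒  Cov = 139.7633 / 5 = 27.9527
Σ(R_m − R̄_m)² = 157.1933  ⇒  Var(R_m) = 157.1933 / 5 = 31.4387
β = Cov / Var(R_m) = 27.9527 / 31.4387 = 0.8891

0.889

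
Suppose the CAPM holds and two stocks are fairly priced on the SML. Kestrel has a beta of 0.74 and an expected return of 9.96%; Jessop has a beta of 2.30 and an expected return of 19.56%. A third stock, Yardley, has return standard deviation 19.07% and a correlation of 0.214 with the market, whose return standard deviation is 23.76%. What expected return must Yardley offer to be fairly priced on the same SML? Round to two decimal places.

6.46%

MRP = (19.56% − 9.96%) / (2.30 − 0.74) = 6.1538%
R_f = 9.96% − 0.74 × 6.1538% = 5.4062%
β_Yardley = ρ·σ_i/σ_m = 0.214 × 19.07 / 23.76 = 0.1718
E(R_Yardley) = R_f + β × MRP = 5.4062% + 0.1718 × 6.1538% = 6.46%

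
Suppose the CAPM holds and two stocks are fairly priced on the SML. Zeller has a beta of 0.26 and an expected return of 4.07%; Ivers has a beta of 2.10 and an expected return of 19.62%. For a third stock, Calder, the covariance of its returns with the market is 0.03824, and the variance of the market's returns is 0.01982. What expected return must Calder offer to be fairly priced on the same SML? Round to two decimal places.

18.18%

MRP = (19.62% − 4.07%) / (2.10 − 0.26) = 8.4511%
R_f = 4.07% − 0.26 × 8.4511% = 1.8727%
β_Calder = Cov / Var(R_m) = 0.03824 / 0.01982 = 1.9294
E(R_Calder) = R_f + β × MRP = 1.8727% + 1.9294 × 8.4511% = 18.18%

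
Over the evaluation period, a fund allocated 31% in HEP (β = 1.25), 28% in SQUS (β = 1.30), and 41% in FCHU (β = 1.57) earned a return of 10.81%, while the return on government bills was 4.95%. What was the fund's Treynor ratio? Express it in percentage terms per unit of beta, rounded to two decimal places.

4.20%

β_P = 0.31×1.25 + 0.28×1.30 + 0.41×1.57 = 1.3952
Treynor = (R_P − R_f) / β_P = (10.81% − 4.95%) / 1.3952 = 5.86% / 1.3952 = 4.20%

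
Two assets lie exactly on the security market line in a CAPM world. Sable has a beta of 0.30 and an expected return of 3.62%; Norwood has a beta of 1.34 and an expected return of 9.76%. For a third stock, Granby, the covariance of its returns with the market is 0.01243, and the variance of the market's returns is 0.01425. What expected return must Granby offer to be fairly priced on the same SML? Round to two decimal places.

7.00%

MRP = (9.76% − 3.62%) / (1.34 − 0.30) = 5.9038%
R_f = 3.62% − 0.30 × 5.9038% = 1.8489%
β_Granby = Cov / Var(R_m) = 0.01243 / 0.01425 = 0.8723
E(R_Granby) = R_f + β × MRP = 1.8489% + 0.8723 × 5.9038% = 7.00%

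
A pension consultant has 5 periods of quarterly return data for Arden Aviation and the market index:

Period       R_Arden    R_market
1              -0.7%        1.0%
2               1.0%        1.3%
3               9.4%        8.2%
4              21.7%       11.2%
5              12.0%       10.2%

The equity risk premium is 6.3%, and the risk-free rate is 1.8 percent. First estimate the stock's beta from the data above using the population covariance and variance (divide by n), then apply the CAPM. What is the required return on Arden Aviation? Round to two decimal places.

Mean R_i = (-0.7 + 1.0 + 9.4 + 21.7 + 12.0) / 5 = 8.6800%
Mean R_m = (1.0 + 1.3 + 8.2 + 11.2 + 10.2) / 5 = 6.3800%
Σ(R_i − R̄_i)(R_m − R̄_m) = 166.2280  ⇒  Cov = 166.2280 / 5 = 33.2456
Σ(R_m − R̄_m)² = 95.8880  ⇒  Var(R_m) = 95.8880 / 5 = 19.1776
β = Cov / Var(R_m) = 33.2456 / 19.1776 = 1.7336
E(R) = R_f + β × MRP = 1.8% + 1.7336 × 6.3% = 12.72%

12.72%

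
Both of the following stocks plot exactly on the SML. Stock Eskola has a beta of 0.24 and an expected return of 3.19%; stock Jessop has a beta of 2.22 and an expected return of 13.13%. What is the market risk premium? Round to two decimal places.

Both satisfy E(R) = R_f + β·MRP, so the slope of the SML is
MRP = (13.13% − 3.19%) / (2.22 − 0.24) = 9.94% / 1.98 = 5.0202%

5.02%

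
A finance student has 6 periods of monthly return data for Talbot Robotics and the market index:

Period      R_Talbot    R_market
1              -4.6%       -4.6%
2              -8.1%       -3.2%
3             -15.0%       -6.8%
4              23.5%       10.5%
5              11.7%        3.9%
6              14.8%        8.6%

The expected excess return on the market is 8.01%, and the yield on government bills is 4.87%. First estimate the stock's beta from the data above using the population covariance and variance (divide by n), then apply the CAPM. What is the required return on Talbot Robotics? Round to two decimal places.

21.10%

Mean R_i = (-4.6 − 8.1 − 15.0 + 23.5 + 11.7 + 14.8) / 6 = 3.7167%
Mean R_m = (-4.6 − 3.2 − 6.8 + 10.5 + 3.9 + 8.6) / 6 = 1.4000%
Σ(R_i − R̄_i)(R_m − R̄_m) = 537.5200  ⇒  Cov = 537.5200 / 6 = 89.5867
Σ(R_m − R̄_m)² = 265.3000  ⇒  Var(R_m) = 265.3000 / 6 = 44.2167
β = Cov / Var(R_m) = 89.5867 / 44.2167 = 2.0261
E(R) = R_f + β × MRP = 4.87% + 2.0261 × 8.01% = 21.10%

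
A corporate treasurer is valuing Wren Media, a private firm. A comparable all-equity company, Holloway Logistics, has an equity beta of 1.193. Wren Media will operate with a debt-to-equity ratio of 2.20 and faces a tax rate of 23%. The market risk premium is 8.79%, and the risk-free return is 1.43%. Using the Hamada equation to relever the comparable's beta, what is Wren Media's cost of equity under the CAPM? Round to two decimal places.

29.68%

β_L = β_U × [1 + (1 − t)(D/E)] = 1.193 × [1 + (1 − 0.23) × 2.20]
    = 1.193 × [1 + 0.77 × 2.20] = 1.193 × 2.6940 = 3.2139
E(R) = R_f + β_L × MRP = 1.43% + 3.2139 × 8.79% = 29.68%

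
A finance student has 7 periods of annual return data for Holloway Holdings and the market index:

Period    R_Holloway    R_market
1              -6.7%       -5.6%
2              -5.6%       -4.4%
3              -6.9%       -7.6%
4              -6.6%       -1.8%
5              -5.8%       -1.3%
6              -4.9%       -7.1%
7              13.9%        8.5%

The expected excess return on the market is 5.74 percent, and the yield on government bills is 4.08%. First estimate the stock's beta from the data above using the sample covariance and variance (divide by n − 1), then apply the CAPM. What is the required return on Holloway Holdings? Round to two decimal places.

Mean R_i = (-6.7 − 5.6 − 6.9 − 6.6 − 5.8 − 4.9 + 13.9) / 7 = -3.2286%
Mean R_m = (-5.6 − 4.4 − 7.6 − 1.8 − 1.3 − 7.1 + 8.5) / 7 = -2.7571%
Σ(R_i − R̄_i)(R_m − R̄_m) = 224.6486  ⇒  Cov = 224.6486 / 6 = 37.4414
Σ(R_m − R̄_m)² = 182.8571  ⇒  Var(R_m) = 182.8571 / 6 = 30.4762
β = Cov / Var(R_m) = 37.4414 / 30.4762 = 1.2285
E(R) = R_f + β × MRP = 4.08% + 1.2285 × 5.74% = 11.13%

11.13%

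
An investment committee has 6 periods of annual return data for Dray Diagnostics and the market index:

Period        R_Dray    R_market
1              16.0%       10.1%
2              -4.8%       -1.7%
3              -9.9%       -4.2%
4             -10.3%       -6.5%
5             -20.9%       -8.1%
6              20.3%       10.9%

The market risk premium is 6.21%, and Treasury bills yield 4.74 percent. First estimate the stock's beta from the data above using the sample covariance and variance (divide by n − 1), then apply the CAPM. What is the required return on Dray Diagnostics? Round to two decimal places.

Mean R_i = (16.0 − 4.8 − 9.9 − 10.3 − 20.9 + 20.3) / 6 = -1.6000%
Mean R_m = (10.1 − 1.7 − 4.2 − 6.5 − 8.1 + 10.9) / 6 = 0.0833%
Σ(R_i − R̄_i)(R_m − R̄_m) = 669.6500  ⇒  Cov = 669.6500 / 5 = 133.9300
Σ(R_m − R̄_m)² = 349.1683  ⇒  Var(R_m) = 349.1683 / 5 = 69.8337
β = Cov / Var(R_m) = 133.9300 / 69.8337 = 1.9178
E(R) = R_f + β × MRP = 4.74% + 1.9178 × 6.21% = 16.65%

16.65%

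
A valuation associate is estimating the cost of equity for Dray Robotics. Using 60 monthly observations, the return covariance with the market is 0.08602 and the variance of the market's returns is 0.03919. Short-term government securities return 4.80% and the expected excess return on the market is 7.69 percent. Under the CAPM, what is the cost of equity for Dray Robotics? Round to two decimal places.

21.68%

β = Cov(R_i, R_m) / Var(R_m) = 0.08602 / 0.03919 = 2.1949
E(R) = R_f + β × MRP = 4.80% + 2.1949 × 7.69% = 21.68%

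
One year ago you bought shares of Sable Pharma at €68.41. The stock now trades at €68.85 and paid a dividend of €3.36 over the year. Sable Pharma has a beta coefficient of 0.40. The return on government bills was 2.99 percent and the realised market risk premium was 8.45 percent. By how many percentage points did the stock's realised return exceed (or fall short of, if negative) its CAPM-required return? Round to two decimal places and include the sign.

-0.82%

Realised HPR = (P1 + D1 − P0) / P0 = (68.85 + 3.36 − 68.41) / 68.41 = 3.80 / 68.41 = 5.5547%
CAPM required = R_f + β·MRP = 2.99% + 0.40 × 8.45% = 6.3700%
α = realised − required = 5.5547% − 6.3700% = -0.82%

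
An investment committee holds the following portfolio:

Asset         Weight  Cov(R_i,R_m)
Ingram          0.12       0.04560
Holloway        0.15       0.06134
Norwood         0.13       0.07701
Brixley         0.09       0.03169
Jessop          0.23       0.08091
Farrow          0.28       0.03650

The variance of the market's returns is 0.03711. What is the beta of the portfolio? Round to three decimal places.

β_Ingram = 0.04560 / 0.03711 = 1.2288
β_Holloway = 0.06134 / 0.03711 = 1.6529
β_Norwood = 0.07701 / 0.03711 = 2.0752
β_Brixley = 0.03169 / 0.03711 = 0.8539
β_Jessop = 0.08091 / 0.03711 = 2.1803
β_Farrow = 0.03650 / 0.03711 = 0.9836
β_P = Σ w_i β_i = 0.12×1.2288 + 0.15×1.6529 + 0.13×2.0752 + 0.09×0.8539 + 0.23×2.1803 + 0.28×0.9836 = 1.5189

1.519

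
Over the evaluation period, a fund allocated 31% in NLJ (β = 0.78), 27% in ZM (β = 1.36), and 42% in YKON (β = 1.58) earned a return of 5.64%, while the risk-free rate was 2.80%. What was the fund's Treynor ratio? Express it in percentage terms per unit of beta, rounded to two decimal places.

2.23%

β_P = 0.31×0.78 + 0.27×1.36 + 0.42×1.58 = 1.2726
Treynor = (R_P − R_f) / β_P = (5.64% − 2.80%) / 1.2726 = 2.84% / 1.2726 = 2.23%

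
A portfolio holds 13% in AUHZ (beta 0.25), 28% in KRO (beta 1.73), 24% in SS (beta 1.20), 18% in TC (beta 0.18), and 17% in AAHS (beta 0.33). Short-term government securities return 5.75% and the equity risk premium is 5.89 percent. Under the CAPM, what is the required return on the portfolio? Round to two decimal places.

11.01%

β_P = Σ w_i β_i = 0.13×0.25 + 0.28×1.73 + 0.24×1.20 + 0.18×0.18 + 0.17×0.33 = 0.8934
E(R_P) = R_f + β_P × MRP = 5.75% + 0.8934 × 5.89% = 11.01%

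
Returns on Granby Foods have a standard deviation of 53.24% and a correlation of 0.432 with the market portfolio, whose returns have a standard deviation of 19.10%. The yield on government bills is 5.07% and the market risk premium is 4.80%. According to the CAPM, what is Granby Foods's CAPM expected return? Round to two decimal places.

10.85%

β = ρ × σ_i / σ_m = 0.432 × 53.24% / 19.10% = 1.2042
E(R) = 5.07% + 1.2042 × 4.80% = 10.85%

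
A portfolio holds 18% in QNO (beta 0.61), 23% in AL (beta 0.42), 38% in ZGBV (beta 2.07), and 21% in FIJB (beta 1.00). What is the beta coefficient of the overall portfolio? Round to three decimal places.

β_P = Σ w_i β_i = 0.18×0.61 + 0.23×0.42 + 0.38×2.07 + 0.21×1.00 = 1.2030

1.203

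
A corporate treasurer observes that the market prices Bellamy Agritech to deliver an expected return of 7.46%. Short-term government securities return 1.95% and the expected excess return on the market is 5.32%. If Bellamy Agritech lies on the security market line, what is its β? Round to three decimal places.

β = (E(R) − R_f) / MRP = (7.46% − 1.95%) / 5.32% = 5.51% / 5.32% = 1.036

1.036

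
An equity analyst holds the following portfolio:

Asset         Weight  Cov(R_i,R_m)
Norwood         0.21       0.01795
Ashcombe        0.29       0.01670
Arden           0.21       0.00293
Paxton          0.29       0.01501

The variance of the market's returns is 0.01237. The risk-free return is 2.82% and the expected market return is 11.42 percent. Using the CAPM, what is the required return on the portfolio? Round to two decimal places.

12.26%

β_Norwood = 0.01795 / 0.01237 = 1.4511
β_Ashcombe = 0.01670 / 0.01237 = 1.3500
β_Arden = 0.00293 / 0.01237 = 0.2369
β_Paxton = 0.01501 / 0.01237 = 1.2134
β_P = Σ w_i β_i = 0.21×1.4511 + 0.29×1.3500 + 0.21×0.2369 + 0.29×1.2134 = 1.0979
MRP = 11.42% − 2.82% = 8.60%
E(R_P) = R_f + β_P × MRP = 2.82% + 1.0979 × 8.60% = 12.26%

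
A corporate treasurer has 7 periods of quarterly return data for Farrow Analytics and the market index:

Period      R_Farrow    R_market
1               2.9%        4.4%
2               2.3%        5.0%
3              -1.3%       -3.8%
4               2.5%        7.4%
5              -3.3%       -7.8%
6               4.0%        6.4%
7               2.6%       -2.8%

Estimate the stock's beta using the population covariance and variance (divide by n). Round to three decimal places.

0.375

Mean R_i = (2.9 + 2.3 − 1.3 + 2.5 − 3.3 + 4.0 + 2.6) / 7 = 1.3857%
Mean R_m = (4.4 + 5.0 − 3.8 + 7.4 − 7.8 + 6.4 − 2.8) / 7 = 1.2571%
Σ(R_i − R̄_i)(R_m − R̄_m) = 79.5657  ⇒  Cov = 79.5657 / 7 = 11.3665
Σ(R_m − R̄_m)² = 212.1371  ⇒  Var(R_m) = 212.1371 / 7 = 30.3053
β = Cov / Var(R_m) = 11.3665 / 30.3053 = 0.3751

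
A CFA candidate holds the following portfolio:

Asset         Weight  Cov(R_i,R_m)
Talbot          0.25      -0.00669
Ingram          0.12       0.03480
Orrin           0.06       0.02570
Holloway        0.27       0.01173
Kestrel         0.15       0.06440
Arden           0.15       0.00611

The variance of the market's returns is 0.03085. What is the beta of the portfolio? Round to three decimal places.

0.577

β_Talbot = -0.00669 / 0.03085 = -0.2169
β_Ingram = 0.03480 / 0.03085 = 1.1280
β_Orrin = 0.02570 / 0.03085 = 0.8331
β_Holloway = 0.01173 / 0.03085 = 0.3802
β_Kestrel = 0.06440 / 0.03085 = 2.0875
β_Arden = 0.00611 / 0.03085 = 0.1981
β_P = Σ w_i β_i = 0.25×-0.2169 + 0.12×1.1280 + 0.06×0.8331 + 0.27×0.3802 + 0.15×2.0875 + 0.15×0.1981 = 0.5766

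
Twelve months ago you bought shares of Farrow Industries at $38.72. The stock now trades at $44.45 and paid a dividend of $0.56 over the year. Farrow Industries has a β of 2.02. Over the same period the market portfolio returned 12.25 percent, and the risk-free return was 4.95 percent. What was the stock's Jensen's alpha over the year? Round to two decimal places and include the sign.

Realised HPR = (P1 + D1 − P0) / P0 = (44.45 + 0.56 − 38.72) / 38.72 = 6.29 / 38.72 = 16.2448%
MRP = 12.25% − 4.95% = 7.30%
CAPM required = R_f + β·MRP = 4.95% + 2.02 × 7.30% = 19.6960%
α = realised − required = 16.2448% − 19.6960% = -3.45%

-3.45%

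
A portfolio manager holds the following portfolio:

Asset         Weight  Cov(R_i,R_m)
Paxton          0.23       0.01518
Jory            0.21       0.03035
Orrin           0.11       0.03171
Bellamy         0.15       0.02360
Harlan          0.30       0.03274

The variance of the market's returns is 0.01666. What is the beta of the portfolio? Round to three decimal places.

1.604

β_Paxton = 0.01518 / 0.01666 = 0.9112
β_Jory = 0.03035 / 0.01666 = 1.8217
β_Orrin = 0.03171 / 0.01666 = 1.9034
β_Bellamy = 0.02360 / 0.01666 = 1.4166
β_Harlan = 0.03274 / 0.01666 = 1.9652
β_P = Σ w_i β_i = 0.23×0.9112 + 0.21×1.8217 + 0.11×1.9034 + 0.15×1.4166 + 0.30×1.9652 = 1.6036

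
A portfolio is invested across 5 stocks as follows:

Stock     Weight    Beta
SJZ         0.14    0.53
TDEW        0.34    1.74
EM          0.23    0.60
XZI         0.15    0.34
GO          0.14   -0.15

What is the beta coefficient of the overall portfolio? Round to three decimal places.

β_P = Σ w_i β_i = 0.14×0.53 + 0.34×1.74 + 0.23×0.60 + 0.15×0.34 + 0.14×-0.15 = 0.8338

0.834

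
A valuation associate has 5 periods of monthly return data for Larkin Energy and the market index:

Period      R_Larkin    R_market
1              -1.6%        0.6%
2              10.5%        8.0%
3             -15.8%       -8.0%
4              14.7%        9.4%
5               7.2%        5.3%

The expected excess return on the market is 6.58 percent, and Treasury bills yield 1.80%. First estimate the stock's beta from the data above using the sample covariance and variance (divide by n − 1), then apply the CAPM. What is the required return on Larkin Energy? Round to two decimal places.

Mean R_i = (-1.6 + 10.5 − 15.8 + 14.7 + 7.2) / 5 = 3.0000%
Mean R_m = (0.6 + 8.0 − 8.0 + 9.4 + 5.3) / 5 = 3.0600%
Σ(R_i − R̄_i)(R_m − R̄_m) = 339.8800  ⇒  Cov = 339.8800 / 4 = 84.9700
Σ(R_m − R̄_m)² = 197.9920  ⇒  Var(R_m) = 197.9920 / 4 = 49.4980
β = Cov / Var(R_m) = 84.9700 / 49.4980 = 1.7166
E(R) = R_f + β × MRP = 1.80% + 1.7166 × 6.58% = 13.10%

13.10%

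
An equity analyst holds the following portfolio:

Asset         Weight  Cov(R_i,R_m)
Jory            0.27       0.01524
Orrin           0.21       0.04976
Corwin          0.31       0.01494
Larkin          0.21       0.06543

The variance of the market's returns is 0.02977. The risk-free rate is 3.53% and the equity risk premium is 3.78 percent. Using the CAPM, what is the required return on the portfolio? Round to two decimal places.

7.71%

β_Jory = 0.01524 / 0.02977 = 0.5119
β_Orrin = 0.04976 / 0.02977 = 1.6715
β_Corwin = 0.01494 / 0.02977 = 0.5018
β_Larkin = 0.06543 / 0.02977 = 2.1979
β_P = Σ w_i β_i = 0.27×0.5119 + 0.21×1.6715 + 0.31×0.5018 + 0.21×2.1979 = 1.1063
E(R_P) = R_f + β_P × MRP = 3.53% + 1.1063 × 3.78% = 7.71%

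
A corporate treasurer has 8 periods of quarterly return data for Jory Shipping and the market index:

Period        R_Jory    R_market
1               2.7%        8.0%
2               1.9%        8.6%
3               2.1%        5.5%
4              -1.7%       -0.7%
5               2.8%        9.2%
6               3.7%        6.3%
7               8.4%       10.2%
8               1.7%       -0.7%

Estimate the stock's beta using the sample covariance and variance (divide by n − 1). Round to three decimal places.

0.459

Mean R_i = (2.7 + 1.9 + 2.1 − 1.7 + 2.8 + 3.7 + 8.4 + 1.7) / 8 = 2.7000%
Mean R_m = (8.0 + 8.6 + 5.5 − 0.7 + 9.2 + 6.3 + 10.2 − 0.7) / 8 = 5.8000%
Σ(R_i − R̄_i)(R_m − R̄_m) = 58.9600  ⇒  Cov = 58.9600 / 7 = 8.4229
Σ(R_m − R̄_m)² = 128.4400  ⇒  Var(R_m) = 128.4400 / 7 = 18.3486
β = Cov / Var(R_m) = 8.4229 / 18.3486 = 0.4590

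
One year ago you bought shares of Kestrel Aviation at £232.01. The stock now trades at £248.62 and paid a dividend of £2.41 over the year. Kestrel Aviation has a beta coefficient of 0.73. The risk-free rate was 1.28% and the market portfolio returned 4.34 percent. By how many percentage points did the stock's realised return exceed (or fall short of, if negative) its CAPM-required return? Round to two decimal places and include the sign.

+4.68%

Realised HPR = (P1 + D1 − P0) / P0 = (248.62 + 2.41 − 232.01) / 232.01 = 19.02 / 232.01 = 8.1979%
MRP = 4.34% − 1.28% = 3.06%
CAPM required = R_f + β·MRP = 1.28% + 0.73 × 3.06% = 3.5138%
α = realised − required = 8.1979% − 3.5138% = +4.68%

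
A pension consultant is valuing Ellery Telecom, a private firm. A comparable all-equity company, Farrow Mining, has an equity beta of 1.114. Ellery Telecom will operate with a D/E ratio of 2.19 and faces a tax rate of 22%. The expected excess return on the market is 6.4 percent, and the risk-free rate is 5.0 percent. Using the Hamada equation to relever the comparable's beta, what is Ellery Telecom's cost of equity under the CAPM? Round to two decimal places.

β_L = β_U × [1 + (1 − t)(D/E)] = 1.114 × [1 + (1 − 0.22) × 2.19]
    = 1.114 × [1 + 0.78 × 2.19] = 1.114 × 2.7082 = 3.0169
E(R) = R_f + β_L × MRP = 5.0% + 3.0169 × 6.4% = 24.31%

24.31%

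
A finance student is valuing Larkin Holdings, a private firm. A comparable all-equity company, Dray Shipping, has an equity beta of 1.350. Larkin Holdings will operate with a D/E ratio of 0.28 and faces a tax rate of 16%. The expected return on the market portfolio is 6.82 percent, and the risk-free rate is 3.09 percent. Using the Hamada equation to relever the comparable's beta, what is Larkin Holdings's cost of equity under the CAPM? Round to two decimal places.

9.31%

β_L = β_U × [1 + (1 − t)(D/E)] = 1.350 × [1 + (1 − 0.16) × 0.28]
    = 1.350 × [1 + 0.84 × 0.28] = 1.350 × 1.2352 = 1.6675
MRP = 6.82% − 3.09% = 3.73%
E(R) = R_f + β_L × MRP = 3.09% + 1.6675 × 3.73% = 9.31%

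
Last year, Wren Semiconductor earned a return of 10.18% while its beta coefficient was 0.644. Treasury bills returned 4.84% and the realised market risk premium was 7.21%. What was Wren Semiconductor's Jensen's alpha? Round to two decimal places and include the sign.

CAPM benchmark = R_f + β(R_m − R_f) = 4.84% + 0.644 × 7.21% = 9.48324%
α = actual − benchmark = 10.18% − 9.48324% = +0.70%

+0.70%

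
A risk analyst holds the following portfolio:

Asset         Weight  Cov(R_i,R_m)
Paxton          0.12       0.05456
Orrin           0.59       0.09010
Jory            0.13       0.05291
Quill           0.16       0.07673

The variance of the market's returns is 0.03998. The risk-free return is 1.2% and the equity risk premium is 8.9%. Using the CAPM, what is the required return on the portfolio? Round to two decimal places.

β_Paxton = 0.05456 / 0.03998 = 1.3647
β_Orrin = 0.09010 / 0.03998 = 2.2536
β_Jory = 0.05291 / 0.03998 = 1.3234
β_Quill = 0.07673 / 0.03998 = 1.9192
β_P = Σ w_i β_i = 0.12×1.3647 + 0.59×2.2536 + 0.13×1.3234 + 0.16×1.9192 = 1.9725
E(R_P) = R_f + β_P × MRP = 1.2% + 1.9725 × 8.9% = 18.76%

18.76%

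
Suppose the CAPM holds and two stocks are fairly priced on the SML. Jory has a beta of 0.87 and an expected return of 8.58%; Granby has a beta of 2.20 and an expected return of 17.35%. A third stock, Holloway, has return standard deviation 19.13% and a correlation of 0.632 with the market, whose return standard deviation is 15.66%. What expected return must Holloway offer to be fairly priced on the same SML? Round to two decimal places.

7.93%

MRP = (17.35% − 8.58%) / (2.20 − 0.87) = 6.5940%
R_f = 8.58% − 0.87 × 6.5940% = 2.8432%
β_Holloway = ρ·σ_i/σ_m = 0.632 × 19.13 / 15.66 = 0.7720
E(R_Holloway) = R_f + β × MRP = 2.8432% + 0.7720 × 6.5940% = 7.93%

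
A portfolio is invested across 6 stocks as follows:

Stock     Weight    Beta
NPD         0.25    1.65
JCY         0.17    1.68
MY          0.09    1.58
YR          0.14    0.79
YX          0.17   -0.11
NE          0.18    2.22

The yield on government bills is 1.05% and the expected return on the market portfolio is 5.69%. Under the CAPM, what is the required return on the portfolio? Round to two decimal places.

7.23%

β_P = Σ w_i β_i = 0.25×1.65 + 0.17×1.68 + 0.09×1.58 + 0.14×0.79 + 0.17×-0.11 + 0.18×2.22 = 1.3318
MRP = 5.69% − 1.05% = 4.64%
E(R_P) = R_f + β_P × MRP = 1.05% + 1.3318 × 4.64% = 7.23%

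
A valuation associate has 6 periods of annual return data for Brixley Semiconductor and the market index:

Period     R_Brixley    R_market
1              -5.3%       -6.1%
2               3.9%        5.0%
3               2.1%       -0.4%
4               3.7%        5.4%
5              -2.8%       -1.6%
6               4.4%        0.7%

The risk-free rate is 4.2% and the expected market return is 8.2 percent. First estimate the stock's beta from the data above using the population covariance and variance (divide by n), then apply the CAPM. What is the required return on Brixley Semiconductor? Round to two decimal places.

7.45%

Mean R_i = (-5.3 + 3.9 + 2.1 + 3.7 − 2.8 + 4.4) / 6 = 1.0000%
Mean R_m = (-6.1 + 5.0 − 0.4 + 5.4 − 1.6 + 0.7) / 6 = 0.5000%
Σ(R_i − R̄_i)(R_m − R̄_m) = 75.5300  ⇒  Cov = 75.5300 / 6 = 12.5883
Σ(R_m − R̄_m)² = 93.0800  ⇒  Var(R_m) = 93.0800 / 6 = 15.5133
β = Cov / Var(R_m) = 12.5883 / 15.5133 = 0.8115
MRP = 8.2% − 4.2% = 4.00%
E(R) = R_f + β × MRP = 4.2% + 0.8115 × 4.0% = 7.45%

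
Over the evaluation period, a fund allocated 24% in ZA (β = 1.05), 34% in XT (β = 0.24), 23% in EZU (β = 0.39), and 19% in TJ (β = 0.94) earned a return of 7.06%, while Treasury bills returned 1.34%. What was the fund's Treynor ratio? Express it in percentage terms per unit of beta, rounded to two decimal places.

9.50%

β_P = 0.24×1.05 + 0.34×0.24 + 0.23×0.39 + 0.19×0.94 = 0.6019
Treynor = (R_P − R_f) / β_P = (7.06% − 1.34%) / 0.6019 = 5.72% / 0.6019 = 9.50%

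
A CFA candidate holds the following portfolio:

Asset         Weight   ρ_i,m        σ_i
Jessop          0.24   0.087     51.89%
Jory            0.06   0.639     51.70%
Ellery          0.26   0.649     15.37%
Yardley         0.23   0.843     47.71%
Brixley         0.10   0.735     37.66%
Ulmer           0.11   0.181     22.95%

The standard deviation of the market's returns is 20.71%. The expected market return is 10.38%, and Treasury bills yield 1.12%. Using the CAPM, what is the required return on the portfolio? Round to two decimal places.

β_Jessop = 0.087 × 51.89% / 20.71% = 0.2180
β_Jory = 0.639 × 51.70% / 20.71% = 1.5952
β_Ellery = 0.649 × 15.37% / 20.71% = 0.4817
β_Yardley = 0.843 × 47.71% / 20.71% = 1.9420
β_Brixley = 0.735 × 37.66% / 20.71% = 1.3366
β_Ulmer = 0.181 × 22.95% / 20.71% = 0.2006
β_P = Σ w_i β_i = 0.24×0.2180 + 0.06×1.5952 + 0.26×0.4817 + 0.23×1.9420 + 0.10×1.3366 + 0.11×0.2006 = 0.8757
MRP = 10.38% − 1.12% = 9.26%
E(R_P) = R_f + β_P × MRP = 1.12% + 0.8757 × 9.26% = 9.23%

9.23%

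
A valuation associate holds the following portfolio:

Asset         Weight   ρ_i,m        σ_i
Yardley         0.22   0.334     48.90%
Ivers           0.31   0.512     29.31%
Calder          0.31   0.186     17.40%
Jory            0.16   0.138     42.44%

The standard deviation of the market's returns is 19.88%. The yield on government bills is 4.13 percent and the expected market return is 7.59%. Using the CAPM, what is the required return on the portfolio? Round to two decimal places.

β_Yardley = 0.334 × 48.90% / 19.88% = 0.8216
β_Ivers = 0.512 × 29.31% / 19.88% = 0.7549
β_Calder = 0.186 × 17.40% / 19.88% = 0.1628
β_Jory = 0.138 × 42.44% / 19.88% = 0.2946
β_P = Σ w_i β_i = 0.22×0.8216 + 0.31×0.7549 + 0.31×0.1628 + 0.16×0.2946 = 0.5124
MRP = 7.59% − 4.13% = 3.46%
E(R_P) = R_f + β_P × MRP = 4.13% + 0.5124 × 3.46% = 5.90%

5.90%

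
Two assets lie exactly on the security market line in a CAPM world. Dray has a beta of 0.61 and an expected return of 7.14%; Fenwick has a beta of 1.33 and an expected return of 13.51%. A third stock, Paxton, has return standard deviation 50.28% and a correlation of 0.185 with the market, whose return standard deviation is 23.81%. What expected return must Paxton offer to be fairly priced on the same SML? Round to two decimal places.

MRP = (13.51% − 7.14%) / (1.33 − 0.61) = 8.8472%
R_f = 7.14% − 0.61 × 8.8472% = 1.7432%
β_Paxton = ρ·σ_i/σ_m = 0.185 × 50.28 / 23.81 = 0.3907
E(R_Paxton) = R_f + β × MRP = 1.7432% + 0.3907 × 8.8472% = 5.20%

5.20%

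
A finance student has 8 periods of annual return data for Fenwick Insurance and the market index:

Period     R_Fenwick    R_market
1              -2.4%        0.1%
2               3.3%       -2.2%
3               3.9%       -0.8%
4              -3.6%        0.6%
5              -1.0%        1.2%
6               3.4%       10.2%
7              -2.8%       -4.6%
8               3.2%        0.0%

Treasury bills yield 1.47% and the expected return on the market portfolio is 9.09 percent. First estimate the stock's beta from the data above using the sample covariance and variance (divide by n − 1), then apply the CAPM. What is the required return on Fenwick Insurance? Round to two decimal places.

3.31%

Mean R_i = (-2.4 + 3.3 + 3.9 − 3.6 − 1.0 + 3.4 − 2.8 + 3.2) / 8 = 0.5000%
Mean R_m = (0.1 − 2.2 − 0.8 + 0.6 + 1.2 + 10.2 − 4.6 + 0.0) / 8 = 0.5625%
Σ(R_i − R̄_i)(R_m − R̄_m) = 31.3300  ⇒  Cov = 31.3300 / 7 = 4.4757
Σ(R_m − R̄_m)² = 129.9588  ⇒  Var(R_m) = 129.9588 / 7 = 18.5655
β = Cov / Var(R_m) = 4.4757 / 18.5655 = 0.2411
MRP = 9.09% − 1.47% = 7.62%
E(R) = R_f + β × MRP = 1.47% + 0.2411 × 7.62% = 3.31%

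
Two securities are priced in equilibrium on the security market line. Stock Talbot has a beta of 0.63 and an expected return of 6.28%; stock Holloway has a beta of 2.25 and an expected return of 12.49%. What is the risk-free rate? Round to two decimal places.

3.87%

Both satisfy E(R) = R_f + β·MRP, so the slope of the SML is
MRP = (12.49% − 6.28%) / (2.25 − 0.63) = 6.21% / 1.62 = 3.8333%
R_f = E(R_Talbot) − β_Talbot·MRP = 6.28% − 0.63 × 3.8333% = 3.8650%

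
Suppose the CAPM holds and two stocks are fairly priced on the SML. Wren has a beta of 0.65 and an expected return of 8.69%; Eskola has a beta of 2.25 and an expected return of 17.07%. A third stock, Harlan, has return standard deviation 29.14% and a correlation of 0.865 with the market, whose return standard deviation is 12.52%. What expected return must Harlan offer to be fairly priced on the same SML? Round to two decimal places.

15.83%

MRP = (17.07% − 8.69%) / (2.25 − 0.65) = 5.2375%
R_f = 8.69% − 0.65 × 5.2375% = 5.2856%
β_Harlan = ρ·σ_i/σ_m = 0.865 × 29.14 / 12.52 = 2.0133
E(R_Harlan) = R_f + β × MRP = 5.2856% + 2.0133 × 5.2375% = 15.83%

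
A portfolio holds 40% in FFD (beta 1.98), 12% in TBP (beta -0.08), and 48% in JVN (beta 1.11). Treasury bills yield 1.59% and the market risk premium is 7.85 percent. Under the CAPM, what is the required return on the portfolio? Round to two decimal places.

11.91%

β_P = Σ w_i β_i = 0.40×1.98 + 0.12×-0.08 + 0.48×1.11 = 1.3152
E(R_P) = R_f + β_P × MRP = 1.59% + 1.3152 × 7.85% = 11.91%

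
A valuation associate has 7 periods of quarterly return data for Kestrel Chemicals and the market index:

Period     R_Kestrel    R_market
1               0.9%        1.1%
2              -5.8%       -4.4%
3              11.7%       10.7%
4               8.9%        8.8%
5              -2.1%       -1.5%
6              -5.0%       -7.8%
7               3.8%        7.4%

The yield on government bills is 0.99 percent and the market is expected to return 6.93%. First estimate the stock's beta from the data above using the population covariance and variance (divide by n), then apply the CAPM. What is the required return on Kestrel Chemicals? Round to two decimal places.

6.41%

Mean R_i = (0.9 − 5.8 + 11.7 + 8.9 − 2.1 − 5.0 + 3.8) / 7 = 1.7714%
Mean R_m = (1.1 − 4.4 + 10.7 + 8.8 − 1.5 − 7.8 + 7.4) / 7 = 2.0429%
Σ(R_i − R̄_i)(R_m − R̄_m) = 274.9586  ⇒  Cov = 274.9586 / 7 = 39.2798
Σ(R_m − R̄_m)² = 301.1371  ⇒  Var(R_m) = 301.1371 / 7 = 43.0196
β = Cov / Var(R_m) = 39.2798 / 43.0196 = 0.9131
MRP = 6.93% − 0.99% = 5.94%
E(R) = R_f + β × MRP = 0.99% + 0.9131 × 5.94% = 6.41%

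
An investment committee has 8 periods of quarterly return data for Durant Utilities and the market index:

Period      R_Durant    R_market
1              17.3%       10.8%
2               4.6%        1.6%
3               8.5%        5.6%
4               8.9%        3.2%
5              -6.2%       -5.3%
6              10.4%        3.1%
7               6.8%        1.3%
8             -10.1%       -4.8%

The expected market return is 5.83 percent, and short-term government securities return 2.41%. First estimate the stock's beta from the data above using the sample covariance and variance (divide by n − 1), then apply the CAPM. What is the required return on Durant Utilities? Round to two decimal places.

7.98%

Mean R_i = (17.3 + 4.6 + 8.5 + 8.9 − 6.2 + 10.4 + 6.8 − 10.1) / 8 = 5.0250%
Mean R_m = (10.8 + 1.6 + 5.6 + 3.2 − 5.3 + 3.1 + 1.3 − 4.8) / 8 = 1.9375%
Σ(R_i − R̄_i)(R_m − R̄_m) = 314.8125  ⇒  Cov = 314.8125 / 7 = 44.9732
Σ(R_m − R̄_m)² = 193.1988  ⇒  Var(R_m) = 193.1988 / 7 = 27.5998
β = Cov / Var(R_m) = 44.9732 / 27.5998 = 1.6295
MRP = 5.83% − 2.41% = 3.42%
E(R) = R_f + β × MRP = 2.41% + 1.6295 × 3.42% = 7.98%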